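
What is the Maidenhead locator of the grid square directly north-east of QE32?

QE43

Longitude square 3; +1 → 4.
Latitude square 2; +1 → 3.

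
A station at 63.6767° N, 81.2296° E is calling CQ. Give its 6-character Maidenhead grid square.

NP03oq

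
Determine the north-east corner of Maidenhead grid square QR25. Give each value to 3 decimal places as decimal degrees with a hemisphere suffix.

Field Q=16, R=17: +16·20° lon, +17·10° lat → SW at lon 140°, lat 80°.
Square 2, 5: +2·2° lon, +5·1° lat → SW at lon 144°, lat 85°.
Cell spans 2° lon × 1° lat. NE corner is SW corner plus one full cell.
latitude 86.000° N, longitude 146.000° E.

86.000° N, 146.000° E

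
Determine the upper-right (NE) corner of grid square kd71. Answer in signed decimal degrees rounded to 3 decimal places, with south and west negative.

Field K=10, D=3: +10·20° lon, +3·10° lat → SW at lon 20°, lat -60°.
Square 7, 1: +7·2° lon, +1·1° lat → SW at lon 34°, lat -59°.
Cell spans 2° lon × 1° lat. NE corner is SW corner plus one full cell.
latitude -58.000, longitude 36.000.

-58.000, 36.000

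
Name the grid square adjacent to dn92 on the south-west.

Longitude square 9; −1 → 8.
Latitude square 2; −1 → 1.

DN81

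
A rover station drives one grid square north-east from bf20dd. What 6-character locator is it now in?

BF20ee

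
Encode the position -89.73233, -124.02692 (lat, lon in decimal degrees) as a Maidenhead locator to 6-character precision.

CA70xg

Offset from 180°W / 90°S: lon 55.9731°, lat 0.2677°.
Field: 55.9731/20 → 2 → C, 0.2677/10 → 0 → A; chars CA.
Square: 15.9731/2 → 7, 0.2677/1 → 0; chars 70.
Subsquare: 1.9731/0.0833333 → 23 → x, 0.2677/0.0416667 → 6 → g; chars xg.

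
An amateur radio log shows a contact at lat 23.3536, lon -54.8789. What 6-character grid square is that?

GL23ni

Add 180° to longitude and 90° to latitude: 125.1211, 113.3536.
Field: lon ⌊125.1211/20⌋ = 6 → G; lat ⌊113.3536/10⌋ = 11 → L.
Square: lon ⌊5.1211/2⌋ = 2; lat ⌊3.3536/1⌋ = 3.
Subsquare: lon ⌊1.1211/0.0833333⌋ = 13 → n; lat ⌊0.3536/0.0416667⌋ = 8 → i.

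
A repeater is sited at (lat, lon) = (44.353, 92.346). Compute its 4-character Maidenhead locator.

NN64

Offset from 180°W / 90°S: lon 272.35°, lat 134.35°.
Field: lon ⌊272.35/20⌋ = 13 → N; lat ⌊134.35/10⌋ = 13 → N.
Square: lon ⌊12.35/2⌋ = 6; lat ⌊4.35/1⌋ = 4.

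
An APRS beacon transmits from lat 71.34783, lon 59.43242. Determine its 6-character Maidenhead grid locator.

LQ91ri

Shift to the Maidenhead origin (180°W, 90°S): lon 239.4324, lat 161.3478.
Field: lon ⌊239.4324/20⌋ = 11 → L; lat ⌊161.3478/10⌋ = 16 → Q.
Square: lon ⌊19.4324/2⌋ = 9; lat ⌊1.3478/1⌋ = 1.
Subsquare: lon ⌊1.4324/0.0833333⌋ = 17 → r; lat ⌊0.3478/0.0416667⌋ = 8 → i.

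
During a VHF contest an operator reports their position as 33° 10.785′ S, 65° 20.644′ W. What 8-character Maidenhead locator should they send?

Add 180° to longitude and 90° to latitude: 114.65593, 56.82025.
Field: lon ⌊114.65593/20⌋ = 5 → F; lat ⌊56.82025/10⌋ = 5 → F.
Square: lon ⌊14.65593/2⌋ = 7; lat ⌊6.82025/1⌋ = 6.
Subsquare: lon ⌊0.65593/0.0833333⌋ = 7 → h; lat ⌊0.82025/0.0416667⌋ = 19 → t.
Extended square: lon ⌊0.07260/0.00833333⌋ = 8; lat ⌊0.02858/0.00416667⌋ = 6.

FF76ht86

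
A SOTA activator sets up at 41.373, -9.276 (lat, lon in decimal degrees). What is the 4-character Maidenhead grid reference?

Shift to the Maidenhead origin (180°W, 90°S): lon 170.72, lat 131.37.
Field (20°×10°, letters A–R): lon ⌊170.72/20⌋ = 8 → I; lat ⌊131.37/10⌋ = 13 → N.
Square (2°×1°, digits 0–9): lon ⌊10.72/2⌋ = 5; lat ⌊1.37/1⌋ = 1.

IN51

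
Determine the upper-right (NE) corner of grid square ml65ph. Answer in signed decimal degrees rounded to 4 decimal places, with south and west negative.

25.3333, 73.3333

Field M=12, L=11: +12·20° lon, +11·10° lat → SW at lon 60°, lat 20°.
Square 6, 5: +6·2° lon, +5·1° lat → SW at lon 72°, lat 25°.
Subsquare p=15, h=7: +15·0.0833333° lon, +7·0.0416667° lat → SW at lon 73.25°, lat 25.2917°.
Cell spans 0.0833333° lon × 0.0416667° lat. NE corner is SW corner plus one full cell.
latitude 25.3333, longitude 73.3333.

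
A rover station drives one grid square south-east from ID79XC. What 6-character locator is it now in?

ID89ab

Longitude subsquare x = 23; +1 → 24, wraps to 0 = a, carry into square.
Longitude square 7; +1 → 8.
Latitude subsquare c = 2; −1 → 1 = b.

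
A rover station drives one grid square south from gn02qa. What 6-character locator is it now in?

GN01qx

Latitude subsquare a = 0; −1 → -1, wraps to 23 = x, carry into square.
Latitude square 2; −1 → 1.
The longitude characters are unchanged.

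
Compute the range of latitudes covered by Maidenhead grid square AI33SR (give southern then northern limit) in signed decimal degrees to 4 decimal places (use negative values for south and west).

-6.2917, -6.2500

Field A=0, I=8: +0·20° lon, +8·10° lat → SW at lon -180°, lat -10°.
Square 3, 3: +3·2° lon, +3·1° lat → SW at lon -174°, lat -7°.
Subsquare s=18, r=17: +18·0.0833333° lon, +17·0.0416667° lat → SW at lon -172.5°, lat -6.29167°.
Cell spans 0.0833333° lon × 0.0416667° lat.
south -6.2917, north -6.2500.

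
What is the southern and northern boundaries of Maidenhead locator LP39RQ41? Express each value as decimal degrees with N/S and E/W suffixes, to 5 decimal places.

69.67083° N, 69.67500° N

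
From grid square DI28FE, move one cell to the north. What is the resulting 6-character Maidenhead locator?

Latitude subsquare e = 4; +1 → 5 = f.
The longitude characters are unchanged.

DI28ff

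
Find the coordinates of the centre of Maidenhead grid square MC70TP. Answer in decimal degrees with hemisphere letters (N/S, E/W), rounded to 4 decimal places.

69.3542° S, 75.6250° E

Field M=12, C=2: +12·20° lon, +2·10° lat → SW at lon 60°, lat -70°.
Square 7, 0: +7·2° lon, +0·1° lat → SW at lon 74°, lat -70°.
Subsquare t=19, p=15: +19·0.0833333° lon, +15·0.0416667° lat → SW at lon 75.5833°, lat -69.375°.
Cell spans 0.0833333° lon × 0.0416667° lat. Centre is SW corner plus half of each.
latitude 69.3542° S, longitude 75.6250° E.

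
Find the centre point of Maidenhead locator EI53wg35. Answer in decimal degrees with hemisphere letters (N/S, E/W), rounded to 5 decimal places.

Field E=4, I=8: +4·20° lon, +8·10° lat → SW at lon -100°, lat -10°.
Square 5, 3: +5·2° lon, +3·1° lat → SW at lon -90°, lat -7°.
Subsquare w=22, g=6: +22·0.0833333° lon, +6·0.0416667° lat → SW at lon -88.1667°, lat -6.75°.
Extended square 3, 5: +3·0.00833333° lon, +5·0.00416667° lat → SW at lon -88.1417°, lat -6.72917°.
Cell spans 0.00833333° lon × 0.00416667° lat. Centre is SW corner plus half of each.
latitude 6.72708° S, longitude 88.13750° W.

6.72708° S, 88.13750° W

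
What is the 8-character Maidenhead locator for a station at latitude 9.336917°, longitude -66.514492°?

FJ69ri80

Offset from 180°W / 90°S: lon 113.48551°, lat 99.33692°.
Field (20°×10°, letters A–R): 113.48551/20 → 5 → F, 99.33692/10 → 9 → J; chars FJ.
Square (2°×1°, digits 0–9): 13.48551/2 → 6, 9.33692/1 → 9; chars 69.
Subsquare (5′×2.5′, letters a–x): 1.48551/0.0833333 → 17 → r, 0.33692/0.0416667 → 8 → i; chars ri.
Extended square (30″×15″, digits 0–9): 0.06884/0.00833333 → 8, 0.00358/0.00416667 → 0; chars 80.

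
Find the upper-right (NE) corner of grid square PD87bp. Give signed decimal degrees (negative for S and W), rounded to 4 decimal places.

Field P=15, D=3: +15·20° lon, +3·10° lat → SW at lon 120°, lat -60°.
Square 8, 7: +8·2° lon, +7·1° lat → SW at lon 136°, lat -53°.
Subsquare b=1, p=15: +1·0.0833333° lon, +15·0.0416667° lat → SW at lon 136.083°, lat -52.375°.
Cell spans 0.0833333° lon × 0.0416667° lat. NE corner is SW corner plus one full cell.
latitude -52.3333, longitude 136.1667.

-52.3333, 136.1667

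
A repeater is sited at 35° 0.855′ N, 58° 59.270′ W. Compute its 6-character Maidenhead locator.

Shift to the Maidenhead origin (180°W, 90°S): lon 121.0122, lat 125.0143.
Field: lon ⌊121.0122/20⌋ = 6 → G; lat ⌊125.0143/10⌋ = 12 → M.
Square: lon ⌊1.0122/2⌋ = 0; lat ⌊5.0143/1⌋ = 5.
Subsquare: lon ⌊1.0122/0.0833333⌋ = 12 → m; lat ⌊0.0143/0.0416667⌋ = 0 → a.

GM05ma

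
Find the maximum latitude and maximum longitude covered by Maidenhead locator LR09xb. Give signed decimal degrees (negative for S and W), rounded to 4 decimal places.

89.0833, 42.0000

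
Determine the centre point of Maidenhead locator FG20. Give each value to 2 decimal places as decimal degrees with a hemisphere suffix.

Field F=5, G=6: +5·20° lon, +6·10° lat → SW at lon -80°, lat -30°.
Square 2, 0: +2·2° lon, +0·1° lat → SW at lon -76°, lat -30°.
Cell spans 2° lon × 1° lat. Centre is SW corner plus half of each.
latitude 29.50° S, longitude 75.00° W.

29.50° S, 75.00° W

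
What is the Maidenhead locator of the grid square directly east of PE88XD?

Longitude subsquare x = 23; +1 → 24, wraps to 0 = a, carry into square.
Longitude square 8; +1 → 9.
The latitude characters are unchanged.

PE98ad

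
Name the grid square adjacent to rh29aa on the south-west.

Longitude subsquare a = 0; −1 → -1, wraps to 23 = x, carry into square.
Longitude square 2; −1 → 1.
Latitude subsquare a = 0; −1 → -1, wraps to 23 = x, carry into square.
Latitude square 9; −1 → 8.

RH18xx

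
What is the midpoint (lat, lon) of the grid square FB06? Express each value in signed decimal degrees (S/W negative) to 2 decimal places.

-73.50, -79.00

Field F=5, B=1: +5·20° lon, +1·10° lat → SW at lon -80°, lat -80°.
Square 0, 6: +0·2° lon, +6·1° lat → SW at lon -80°, lat -74°.
Cell spans 2° lon × 1° lat. Centre is SW corner plus half of each.
latitude -73.50, longitude -79.00.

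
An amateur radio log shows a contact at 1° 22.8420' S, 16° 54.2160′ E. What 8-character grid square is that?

Add 180° to longitude and 90° to latitude: 196.90360, 88.61930.
Field (20°×10°, letters A–R): 196.90360/20 → 9 → J, 88.61930/10 → 8 → I; chars JI.
Square (2°×1°, digits 0–9): 16.90360/2 → 8, 8.61930/1 → 8; chars 88.
Subsquare (5′×2.5′, letters a–x): 0.90360/0.0833333 → 10 → k, 0.61930/0.0416667 → 14 → o; chars ko.
Extended square (30″×15″, digits 0–9): 0.07027/0.00833333 → 8, 0.03597/0.00416667 → 8; chars 88.

JI88ko88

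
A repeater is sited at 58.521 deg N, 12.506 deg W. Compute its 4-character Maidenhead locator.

Shift to the Maidenhead origin (180°W, 90°S): lon 167.49, lat 148.52.
Field (20°×10°, letters A–R): lon ⌊167.49/20⌋ = 8 → I; lat ⌊148.52/10⌋ = 14 → O.
Square (2°×1°, digits 0–9): lon ⌊7.49/2⌋ = 3; lat ⌊8.52/1⌋ = 8.

IO38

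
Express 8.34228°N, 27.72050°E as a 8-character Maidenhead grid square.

KJ38ui62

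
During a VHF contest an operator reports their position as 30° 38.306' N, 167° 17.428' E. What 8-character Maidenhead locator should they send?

Shift to the Maidenhead origin (180°W, 90°S): lon 347.29047, lat 120.63843.
Field: 347.29047/20 → 17 → R, 120.63843/10 → 12 → M; chars RM.
Square: 7.29047/2 → 3, 0.63843/1 → 0; chars 30.
Subsquare: 1.29047/0.0833333 → 15 → p, 0.63843/0.0416667 → 15 → p; chars pp.
Extended square: 0.04047/0.00833333 → 4, 0.01343/0.00416667 → 3; chars 43.

RM30pp43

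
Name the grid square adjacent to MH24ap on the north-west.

MH14xq

Longitude subsquare a = 0; −1 → -1, wraps to 23 = x, carry into square.
Longitude square 2; −1 → 1.
Latitude subsquare p = 15; +1 → 16 = q.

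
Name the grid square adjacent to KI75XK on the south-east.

KI85aj

Longitude subsquare x = 23; +1 → 24, wraps to 0 = a, carry into square.
Longitude square 7; +1 → 8.
Latitude subsquare k = 10; −1 → 9 = j.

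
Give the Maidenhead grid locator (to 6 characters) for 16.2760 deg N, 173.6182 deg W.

AK36eg

Offset from 180°W / 90°S: lon 6.3818°, lat 106.2760°.
Field: 6.3818/20 → 0 → A, 106.2760/10 → 10 → K; chars AK.
Square: 6.3818/2 → 3, 6.2760/1 → 6; chars 36.
Subsquare: 0.3818/0.0833333 → 4 → e, 0.2760/0.0416667 → 6 → g; chars eg.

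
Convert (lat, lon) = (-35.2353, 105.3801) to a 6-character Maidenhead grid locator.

OF24qs

Shift to the Maidenhead origin (180°W, 90°S): lon 285.3801, lat 54.7647.
Field (20°×10°, letters A–R): lon ⌊285.3801/20⌋ = 14 → O; lat ⌊54.7647/10⌋ = 5 → F.
Square (2°×1°, digits 0–9): lon ⌊5.3801/2⌋ = 2; lat ⌊4.7647/1⌋ = 4.
Subsquare (5′×2.5′, letters a–x): lon ⌊1.3801/0.0833333⌋ = 16 → q; lat ⌊0.7647/0.0416667⌋ = 18 → s.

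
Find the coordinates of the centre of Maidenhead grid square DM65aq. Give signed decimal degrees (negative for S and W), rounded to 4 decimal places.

Field D=3, M=12: +3·20° lon, +12·10° lat → SW at lon -120°, lat 30°.
Square 6, 5: +6·2° lon, +5·1° lat → SW at lon -108°, lat 35°.
Subsquare a=0, q=16: +0·0.0833333° lon, +16·0.0416667° lat → SW at lon -108°, lat 35.6667°.
Cell spans 0.0833333° lon × 0.0416667° lat. Centre is SW corner plus half of each.
latitude 35.6875, longitude -107.9583.

35.6875, -107.9583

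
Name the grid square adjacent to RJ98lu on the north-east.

RJ98mv

Longitude subsquare l = 11; +1 → 12 = m.
Latitude subsquare u = 20; +1 → 21 = v.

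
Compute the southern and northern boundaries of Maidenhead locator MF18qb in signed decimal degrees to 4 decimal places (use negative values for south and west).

Field M=12, F=5: +12·20° lon, +5·10° lat → SW at lon 60°, lat -40°.
Square 1, 8: +1·2° lon, +8·1° lat → SW at lon 62°, lat -32°.
Subsquare q=16, b=1: +16·0.0833333° lon, +1·0.0416667° lat → SW at lon 63.3333°, lat -31.9583°.
Cell spans 0.0833333° lon × 0.0416667° lat.
south -31.9583, north -31.9167.

-31.9583, -31.9167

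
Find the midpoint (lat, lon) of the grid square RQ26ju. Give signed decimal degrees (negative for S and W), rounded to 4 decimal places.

76.8542, 164.7917

Field R=17, Q=16: +17·20° lon, +16·10° lat → SW at lon 160°, lat 70°.
Square 2, 6: +2·2° lon, +6·1° lat → SW at lon 164°, lat 76°.
Subsquare j=9, u=20: +9·0.0833333° lon, +20·0.0416667° lat → SW at lon 164.75°, lat 76.8333°.
Cell spans 0.0833333° lon × 0.0416667° lat. Centre is SW corner plus half of each.
latitude 76.8542, longitude 164.7917.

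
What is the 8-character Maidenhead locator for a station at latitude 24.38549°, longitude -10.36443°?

IL44tj62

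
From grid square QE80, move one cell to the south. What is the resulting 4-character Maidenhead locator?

QD89

Latitude square 0; −1 → -1, wraps to 9, carry into field.
Latitude field E = 4; −1 → 3 = D.
The longitude characters are unchanged.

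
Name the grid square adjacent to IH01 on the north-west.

HH92

Longitude square 0; −1 → -1, wraps to 9, carry into field.
Longitude field I = 8; −1 → 7 = H.
Latitude square 1; +1 → 2.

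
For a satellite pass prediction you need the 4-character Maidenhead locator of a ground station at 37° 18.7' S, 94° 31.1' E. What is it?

NF72

Shift to the Maidenhead origin (180°W, 90°S): lon 274.52, lat 52.69.
Field: 274.52/20 → 13 → N, 52.69/10 → 5 → F; chars NF.
Square: 14.52/2 → 7, 2.69/1 → 2; chars 72.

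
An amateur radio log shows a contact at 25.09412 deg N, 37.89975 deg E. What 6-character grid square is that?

Shift to the Maidenhead origin (180°W, 90°S): lon 217.8997, lat 115.0941.
Field: 217.8997/20 → 10 → K, 115.0941/10 → 11 → L; chars KL.
Square: 17.8997/2 → 8, 5.0941/1 → 5; chars 85.
Subsquare: 1.8997/0.0833333 → 22 → w, 0.0941/0.0416667 → 2 → c; chars wc.

KL85wc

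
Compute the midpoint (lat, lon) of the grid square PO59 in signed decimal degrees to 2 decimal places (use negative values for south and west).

Field P=15, O=14: +15·20° lon, +14·10° lat → SW at lon 120°, lat 50°.
Square 5, 9: +5·2° lon, +9·1° lat → SW at lon 130°, lat 59°.
Cell spans 2° lon × 1° lat. Centre is SW corner plus half of each.
latitude 59.50, longitude 131.00.

59.50, 131.00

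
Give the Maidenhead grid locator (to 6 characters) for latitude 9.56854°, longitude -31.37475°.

HJ49hn

Add 180° to longitude and 90° to latitude: 148.6252, 99.5685.
Field (20°×10°, letters A–R): 148.6252/20 → 7 → H, 99.5685/10 → 9 → J; chars HJ.
Square (2°×1°, digits 0–9): 8.6252/2 → 4, 9.5685/1 → 9; chars 49.
Subsquare (5′×2.5′, letters a–x): 0.6252/0.0833333 → 7 → h, 0.5685/0.0416667 → 13 → n; chars hn.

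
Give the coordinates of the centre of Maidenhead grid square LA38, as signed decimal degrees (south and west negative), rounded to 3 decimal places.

-81.500, 47.000

Field L=11, A=0: +11·20° lon, +0·10° lat → SW at lon 40°, lat -90°.
Square 3, 8: +3·2° lon, +8·1° lat → SW at lon 46°, lat -82°.
Cell spans 2° lon × 1° lat. Centre is SW corner plus half of each.
latitude -81.500, longitude 47.000.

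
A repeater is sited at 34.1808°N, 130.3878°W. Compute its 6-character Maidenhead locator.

Add 180° to longitude and 90° to latitude: 49.6122, 124.1808.
Field: 49.6122/20 → 2 → C, 124.1808/10 → 12 → M; chars CM.
Square: 9.6122/2 → 4, 4.1808/1 → 4; chars 44.
Subsquare: 1.6122/0.0833333 → 19 → t, 0.1808/0.0416667 → 4 → e; chars te.

CM44te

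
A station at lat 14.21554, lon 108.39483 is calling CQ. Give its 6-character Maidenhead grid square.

OK44ef

Add 180° to longitude and 90° to latitude: 288.3948, 104.2155.
Field: 288.3948/20 → 14 → O, 104.2155/10 → 10 → K; chars OK.
Square: 8.3948/2 → 4, 4.2155/1 → 4; chars 44.
Subsquare: 0.3948/0.0833333 → 4 → e, 0.2155/0.0416667 → 5 → f; chars ef.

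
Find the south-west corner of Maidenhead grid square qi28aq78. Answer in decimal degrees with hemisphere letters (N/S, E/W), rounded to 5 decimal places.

1.30000° S, 144.05833° E

Field Q=16, I=8: +16·20° lon, +8·10° lat → SW at lon 140°, lat -10°.
Square 2, 8: +2·2° lon, +8·1° lat → SW at lon 144°, lat -2°.
Subsquare a=0, q=16: +0·0.0833333° lon, +16·0.0416667° lat → SW at lon 144°, lat -1.33333°.
Extended square 7, 8: +7·0.00833333° lon, +8·0.00416667° lat → SW at lon 144.058°, lat -1.3°.
latitude 1.30000° S, longitude 144.05833° E.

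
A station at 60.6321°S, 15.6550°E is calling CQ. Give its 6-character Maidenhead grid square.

Add 180° to longitude and 90° to latitude: 195.6550, 29.3679.
Field: 195.6550/20 → 9 → J, 29.3679/10 → 2 → C; chars JC.
Square: 15.6550/2 → 7, 9.3679/1 → 9; chars 79.
Subsquare: 1.6550/0.0833333 → 19 → t, 0.3679/0.0416667 → 8 → i; chars ti.

JC79ti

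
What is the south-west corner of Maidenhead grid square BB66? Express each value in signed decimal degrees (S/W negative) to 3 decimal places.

Field B=1, B=1: +1·20° lon, +1·10° lat → SW at lon -160°, lat -80°.
Square 6, 6: +6·2° lon, +6·1° lat → SW at lon -148°, lat -74°.
latitude -74.000, longitude -148.000.

-74.000, -148.000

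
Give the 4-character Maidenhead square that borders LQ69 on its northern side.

LR60

Latitude square 9; +1 → 10, wraps to 0, carry into field.
Latitude field Q = 16; +1 → 17 = R.
The longitude characters are unchanged.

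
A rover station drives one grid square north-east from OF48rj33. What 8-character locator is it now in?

OF48rj44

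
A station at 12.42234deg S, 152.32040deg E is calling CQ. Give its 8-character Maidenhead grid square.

Offset from 180°W / 90°S: lon 332.32040°, lat 77.57766°.
Field (20°×10°, letters A–R): 332.32040/20 → 16 → Q, 77.57766/10 → 7 → H; chars QH.
Square (2°×1°, digits 0–9): 12.32040/2 → 6, 7.57766/1 → 7; chars 67.
Subsquare (5′×2.5′, letters a–x): 0.32040/0.0833333 → 3 → d, 0.57766/0.0416667 → 13 → n; chars dn.
Extended square (30″×15″, digits 0–9): 0.07040/0.00833333 → 8, 0.03599/0.00416667 → 8; chars 88.

QH67dn88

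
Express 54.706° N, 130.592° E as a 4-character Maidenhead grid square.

PO54

Shift to the Maidenhead origin (180°W, 90°S): lon 310.59, lat 144.71.
Field: 310.59/20 → 15 → P, 144.71/10 → 14 → O; chars PO.
Square: 10.59/2 → 5, 4.71/1 → 4; chars 54.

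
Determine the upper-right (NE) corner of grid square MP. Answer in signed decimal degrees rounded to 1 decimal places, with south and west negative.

70.0, 80.0

Field M=12, P=15: +12·20° lon, +15·10° lat → SW at lon 60°, lat 60°.
Cell spans 20° lon × 10° lat. NE corner is SW corner plus one full cell.
latitude 70.0, longitude 80.0.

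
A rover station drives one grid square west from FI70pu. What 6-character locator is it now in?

FI70ou

Longitude subsquare p = 15; −1 → 14 = o.
The latitude characters are unchanged.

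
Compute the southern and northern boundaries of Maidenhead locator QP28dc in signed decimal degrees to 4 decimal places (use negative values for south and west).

Field Q=16, P=15: +16·20° lon, +15·10° lat → SW at lon 140°, lat 60°.
Square 2, 8: +2·2° lon, +8·1° lat → SW at lon 144°, lat 68°.
Subsquare d=3, c=2: +3·0.0833333° lon, +2·0.0416667° lat → SW at lon 144.25°, lat 68.0833°.
Cell spans 0.0833333° lon × 0.0416667° lat.
south 68.0833, north 68.1250.

68.0833, 68.1250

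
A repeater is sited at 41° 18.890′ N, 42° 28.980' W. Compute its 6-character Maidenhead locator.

GN81sh

Shift to the Maidenhead origin (180°W, 90°S): lon 137.5170, lat 131.3148.
Field: 137.5170/20 → 6 → G, 131.3148/10 → 13 → N; chars GN.
Square: 17.5170/2 → 8, 1.3148/1 → 1; chars 81.
Subsquare: 1.5170/0.0833333 → 18 → s, 0.3148/0.0416667 → 7 → h; chars sh.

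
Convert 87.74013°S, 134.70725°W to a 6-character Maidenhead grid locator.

CA22pg

Add 180° to longitude and 90° to latitude: 45.2928, 2.2599.
Field (20°×10°, letters A–R): 45.2928/20 → 2 → C, 2.2599/10 → 0 → A; chars CA.
Square (2°×1°, digits 0–9): 5.2928/2 → 2, 2.2599/1 → 2; chars 22.
Subsquare (5′×2.5′, letters a–x): 1.2928/0.0833333 → 15 → p, 0.2599/0.0416667 → 6 → g; chars pg.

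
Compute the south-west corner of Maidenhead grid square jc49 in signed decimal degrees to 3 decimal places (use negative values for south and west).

-61.000, 8.000

Field J=9, C=2: +9·20° lon, +2·10° lat → SW at lon 0°, lat -70°.
Square 4, 9: +4·2° lon, +9·1° lat → SW at lon 8°, lat -61°.
latitude -61.000, longitude 8.000.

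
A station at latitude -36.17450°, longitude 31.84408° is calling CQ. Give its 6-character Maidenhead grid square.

KF53wt

Shift to the Maidenhead origin (180°W, 90°S): lon 211.8441, lat 53.8255.
Field: lon ⌊211.8441/20⌋ = 10 → K; lat ⌊53.8255/10⌋ = 5 → F.
Square: lon ⌊11.8441/2⌋ = 5; lat ⌊3.8255/1⌋ = 3.
Subsquare: lon ⌊1.8441/0.0833333⌋ = 22 → w; lat ⌊0.8255/0.0416667⌋ = 19 → t.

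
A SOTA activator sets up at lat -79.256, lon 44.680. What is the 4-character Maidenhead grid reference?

LB20

Shift to the Maidenhead origin (180°W, 90°S): lon 224.68, lat 10.74.
Field: lon ⌊224.68/20⌋ = 11 → L; lat ⌊10.74/10⌋ = 1 → B.
Square: lon ⌊4.68/2⌋ = 2; lat ⌊0.74/1⌋ = 0.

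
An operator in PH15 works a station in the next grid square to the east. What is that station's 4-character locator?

Longitude square 1; +1 → 2.
The latitude characters are unchanged.

PH25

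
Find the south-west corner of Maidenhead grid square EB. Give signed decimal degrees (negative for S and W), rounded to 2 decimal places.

Field E=4, B=1: +4·20° lon, +1·10° lat → SW at lon -100°, lat -80°.
latitude -80.00, longitude -100.00.

-80.00, -100.00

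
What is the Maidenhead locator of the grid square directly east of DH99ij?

DH99jj

Longitude subsquare i = 8; +1 → 9 = j.
The latitude characters are unchanged.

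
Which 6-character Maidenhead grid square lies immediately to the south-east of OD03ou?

OD03pt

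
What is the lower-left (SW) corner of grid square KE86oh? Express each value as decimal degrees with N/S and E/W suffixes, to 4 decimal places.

43.7083° S, 37.1667° E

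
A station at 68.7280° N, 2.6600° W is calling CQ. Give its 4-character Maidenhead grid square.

Add 180° to longitude and 90° to latitude: 177.34, 158.73.
Field: 177.34/20 → 8 → I, 158.73/10 → 15 → P; chars IP.
Square: 17.34/2 → 8, 8.73/1 → 8; chars 88.

IP88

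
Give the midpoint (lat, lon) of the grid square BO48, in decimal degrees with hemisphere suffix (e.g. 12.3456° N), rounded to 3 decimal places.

Field B=1, O=14: +1·20° lon, +14·10° lat → SW at lon -160°, lat 50°.
Square 4, 8: +4·2° lon, +8·1° lat → SW at lon -152°, lat 58°.
Cell spans 2° lon × 1° lat. Centre is SW corner plus half of each.
latitude 58.500° N, longitude 151.000° W.

58.500° N, 151.000° W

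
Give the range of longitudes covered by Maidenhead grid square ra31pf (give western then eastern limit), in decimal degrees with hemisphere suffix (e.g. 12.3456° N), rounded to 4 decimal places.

167.2500° E, 167.3333° E

Field R=17, A=0: +17·20° lon, +0·10° lat → SW at lon 160°, lat -90°.
Square 3, 1: +3·2° lon, +1·1° lat → SW at lon 166°, lat -89°.
Subsquare p=15, f=5: +15·0.0833333° lon, +5·0.0416667° lat → SW at lon 167.25°, lat -88.7917°.
Cell spans 0.0833333° lon × 0.0416667° lat.
west 167.2500° E, east 167.3333° E.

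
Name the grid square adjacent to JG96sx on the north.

JG97sa

Latitude subsquare x = 23; +1 → 24, wraps to 0 = a, carry into square.
Latitude square 6; +1 → 7.
The longitude characters are unchanged.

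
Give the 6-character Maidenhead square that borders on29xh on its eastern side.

Longitude subsquare x = 23; +1 → 24, wraps to 0 = a, carry into square.
Longitude square 2; +1 → 3.
The latitude characters are unchanged.

ON39ah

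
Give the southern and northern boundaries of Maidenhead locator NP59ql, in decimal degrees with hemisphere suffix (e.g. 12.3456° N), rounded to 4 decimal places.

69.4583° N, 69.5000° N

Field N=13, P=15: +13·20° lon, +15·10° lat → SW at lon 80°, lat 60°.
Square 5, 9: +5·2° lon, +9·1° lat → SW at lon 90°, lat 69°.
Subsquare q=16, l=11: +16·0.0833333° lon, +11·0.0416667° lat → SW at lon 91.3333°, lat 69.4583°.
Cell spans 0.0833333° lon × 0.0416667° lat.
south 69.4583° N, north 69.5000° N.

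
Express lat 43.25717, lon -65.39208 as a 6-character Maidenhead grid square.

FN73hg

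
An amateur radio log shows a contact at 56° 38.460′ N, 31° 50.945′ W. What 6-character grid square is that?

Offset from 180°W / 90°S: lon 148.1509°, lat 146.6410°.
Field (20°×10°, letters A–R): 148.1509/20 → 7 → H, 146.6410/10 → 14 → O; chars HO.
Square (2°×1°, digits 0–9): 8.1509/2 → 4, 6.6410/1 → 6; chars 46.
Subsquare (5′×2.5′, letters a–x): 0.1509/0.0833333 → 1 → b, 0.6410/0.0416667 → 15 → p; chars bp.

HO46bp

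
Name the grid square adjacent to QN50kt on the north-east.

Longitude subsquare k = 10; +1 → 11 = l.
Latitude subsquare t = 19; +1 → 20 = u.

QN50lu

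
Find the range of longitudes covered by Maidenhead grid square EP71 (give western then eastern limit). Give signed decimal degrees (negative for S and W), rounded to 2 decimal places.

-86.00, -84.00

Field E=4, P=15: +4·20° lon, +15·10° lat → SW at lon -100°, lat 60°.
Square 7, 1: +7·2° lon, +1·1° lat → SW at lon -86°, lat 61°.
Cell spans 2° lon × 1° lat.
west -86.00, east -84.00.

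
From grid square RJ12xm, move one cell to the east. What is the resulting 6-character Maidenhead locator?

RJ22am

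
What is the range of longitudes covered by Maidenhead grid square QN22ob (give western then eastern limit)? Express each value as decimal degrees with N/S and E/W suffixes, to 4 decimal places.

Field Q=16, N=13: +16·20° lon, +13·10° lat → SW at lon 140°, lat 40°.
Square 2, 2: +2·2° lon, +2·1° lat → SW at lon 144°, lat 42°.
Subsquare o=14, b=1: +14·0.0833333° lon, +1·0.0416667° lat → SW at lon 145.167°, lat 42.0417°.
Cell spans 0.0833333° lon × 0.0416667° lat.
west 145.1667° E, east 145.2500° E.

145.1667° E, 145.2500° E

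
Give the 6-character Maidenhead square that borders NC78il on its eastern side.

NC78jl

Longitude subsquare i = 8; +1 → 9 = j.
The latitude characters are unchanged.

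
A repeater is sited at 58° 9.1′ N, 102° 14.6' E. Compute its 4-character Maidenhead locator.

Offset from 180°W / 90°S: lon 282.24°, lat 148.15°.
Field: lon ⌊282.24/20⌋ = 14 → O; lat ⌊148.15/10⌋ = 14 → O.
Square: lon ⌊2.24/2⌋ = 1; lat ⌊8.15/1⌋ = 8.

OO18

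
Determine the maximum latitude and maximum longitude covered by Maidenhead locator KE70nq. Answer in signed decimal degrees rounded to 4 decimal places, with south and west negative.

Field K=10, E=4: +10·20° lon, +4·10° lat → SW at lon 20°, lat -50°.
Square 7, 0: +7·2° lon, +0·1° lat → SW at lon 34°, lat -50°.
Subsquare n=13, q=16: +13·0.0833333° lon, +16·0.0416667° lat → SW at lon 35.0833°, lat -49.3333°.
Cell spans 0.0833333° lon × 0.0416667° lat. NE corner is SW corner plus one full cell.
latitude -49.2917, longitude 35.1667.

-49.2917, 35.1667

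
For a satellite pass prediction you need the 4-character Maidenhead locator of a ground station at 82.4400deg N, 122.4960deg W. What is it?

Offset from 180°W / 90°S: lon 57.50°, lat 172.44°.
Field: 57.50/20 → 2 → C, 172.44/10 → 17 → R; chars CR.
Square: 17.50/2 → 8, 2.44/1 → 2; chars 82.

CR82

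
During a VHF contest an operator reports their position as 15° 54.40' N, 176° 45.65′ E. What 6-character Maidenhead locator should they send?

Offset from 180°W / 90°S: lon 356.7608°, lat 105.9067°.
Field: 356.7608/20 → 17 → R, 105.9067/10 → 10 → K; chars RK.
Square: 16.7608/2 → 8, 5.9067/1 → 5; chars 85.
Subsquare: 0.7608/0.0833333 → 9 → j, 0.9067/0.0416667 → 21 → v; chars jv.

RK85jv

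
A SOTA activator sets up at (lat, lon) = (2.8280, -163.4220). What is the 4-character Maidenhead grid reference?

AJ82

Add 180° to longitude and 90° to latitude: 16.58, 92.83.
Field: 16.58/20 → 0 → A, 92.83/10 → 9 → J; chars AJ.
Square: 16.58/2 → 8, 2.83/1 → 2; chars 82.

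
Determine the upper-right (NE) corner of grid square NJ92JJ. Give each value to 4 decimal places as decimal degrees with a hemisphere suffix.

2.4167° N, 98.8333° E

Field N=13, J=9: +13·20° lon, +9·10° lat → SW at lon 80°, lat 0°.
Square 9, 2: +9·2° lon, +2·1° lat → SW at lon 98°, lat 2°.
Subsquare j=9, j=9: +9·0.0833333° lon, +9·0.0416667° lat → SW at lon 98.75°, lat 2.375°.
Cell spans 0.0833333° lon × 0.0416667° lat. NE corner is SW corner plus one full cell.
latitude 2.4167° N, longitude 98.8333° E.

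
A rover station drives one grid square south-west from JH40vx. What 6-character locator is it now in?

JH40uw

Longitude subsquare v = 21; −1 → 20 = u.
Latitude subsquare x = 23; −1 → 22 = w.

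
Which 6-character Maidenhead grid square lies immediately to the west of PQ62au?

PQ52xu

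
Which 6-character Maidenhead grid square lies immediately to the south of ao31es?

AO31er

Latitude subsquare s = 18; −1 → 17 = r.
The longitude characters are unchanged.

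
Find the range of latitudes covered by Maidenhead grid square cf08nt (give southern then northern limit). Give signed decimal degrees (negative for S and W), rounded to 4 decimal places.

Field C=2, F=5: +2·20° lon, +5·10° lat → SW at lon -140°, lat -40°.
Square 0, 8: +0·2° lon, +8·1° lat → SW at lon -140°, lat -32°.
Subsquare n=13, t=19: +13·0.0833333° lon, +19·0.0416667° lat → SW at lon -138.917°, lat -31.2083°.
Cell spans 0.0833333° lon × 0.0416667° lat.
south -31.2083, north -31.1667.

-31.2083, -31.1667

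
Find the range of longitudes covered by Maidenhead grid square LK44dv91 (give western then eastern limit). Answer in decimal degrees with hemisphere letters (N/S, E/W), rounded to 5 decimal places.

48.32500° E, 48.33333° E

Field L=11, K=10: +11·20° lon, +10·10° lat → SW at lon 40°, lat 10°.
Square 4, 4: +4·2° lon, +4·1° lat → SW at lon 48°, lat 14°.
Subsquare d=3, v=21: +3·0.0833333° lon, +21·0.0416667° lat → SW at lon 48.25°, lat 14.875°.
Extended square 9, 1: +9·0.00833333° lon, +1·0.00416667° lat → SW at lon 48.325°, lat 14.8792°.
Cell spans 0.00833333° lon × 0.00416667° lat.
west 48.32500° E, east 48.33333° E.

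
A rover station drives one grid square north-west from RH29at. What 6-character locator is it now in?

Longitude subsquare a = 0; −1 → -1, wraps to 23 = x, carry into square.
Longitude square 2; −1 → 1.
Latitude subsquare t = 19; +1 → 20 = u.

RH19xu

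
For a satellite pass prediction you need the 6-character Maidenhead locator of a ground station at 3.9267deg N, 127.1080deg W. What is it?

Shift to the Maidenhead origin (180°W, 90°S): lon 52.8920, lat 93.9267.
Field (20°×10°, letters A–R): 52.8920/20 → 2 → C, 93.9267/10 → 9 → J; chars CJ.
Square (2°×1°, digits 0–9): 12.8920/2 → 6, 3.9267/1 → 3; chars 63.
Subsquare (5′×2.5′, letters a–x): 0.8920/0.0833333 → 10 → k, 0.9267/0.0416667 → 22 → w; chars kw.

CJ63kw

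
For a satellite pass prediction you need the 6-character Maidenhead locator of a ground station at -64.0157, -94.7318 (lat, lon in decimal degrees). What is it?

EC25px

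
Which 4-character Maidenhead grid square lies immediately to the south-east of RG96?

AG05

Longitude square 9; +1 → 10, wraps to 0, carry into field.
Longitude field R = 17; +1 → 18, wraps to 0 = A, wrapping around the antimeridian.
Latitude square 6; −1 → 5.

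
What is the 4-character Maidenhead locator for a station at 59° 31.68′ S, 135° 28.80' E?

Offset from 180°W / 90°S: lon 315.48°, lat 30.47°.
Field: lon ⌊315.48/20⌋ = 15 → P; lat ⌊30.47/10⌋ = 3 → D.
Square: lon ⌊15.48/2⌋ = 7; lat ⌊0.47/1⌋ = 0.

PD70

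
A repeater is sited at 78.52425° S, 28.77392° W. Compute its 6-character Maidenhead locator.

HB51ol

Offset from 180°W / 90°S: lon 151.2261°, lat 11.4758°.
Field: 151.2261/20 → 7 → H, 11.4758/10 → 1 → B; chars HB.
Square: 11.2261/2 → 5, 1.4758/1 → 1; chars 51.
Subsquare: 1.2261/0.0833333 → 14 → o, 0.4758/0.0416667 → 11 → l; chars ol.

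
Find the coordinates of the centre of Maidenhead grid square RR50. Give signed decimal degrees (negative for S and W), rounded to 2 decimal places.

80.50, 171.00

Field R=17, R=17: +17·20° lon, +17·10° lat → SW at lon 160°, lat 80°.
Square 5, 0: +5·2° lon, +0·1° lat → SW at lon 170°, lat 80°.
Cell spans 2° lon × 1° lat. Centre is SW corner plus half of each.
latitude 80.50, longitude 171.00.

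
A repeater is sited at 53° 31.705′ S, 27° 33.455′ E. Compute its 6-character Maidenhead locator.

Offset from 180°W / 90°S: lon 207.5576°, lat 36.4716°.
Field: 207.5576/20 → 10 → K, 36.4716/10 → 3 → D; chars KD.
Square: 7.5576/2 → 3, 6.4716/1 → 6; chars 36.
Subsquare: 1.5576/0.0833333 → 18 → s, 0.4716/0.0416667 → 11 → l; chars sl.

KD36sl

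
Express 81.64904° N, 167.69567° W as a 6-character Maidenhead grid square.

AR61dp

Offset from 180°W / 90°S: lon 12.3043°, lat 171.6490°.
Field: lon ⌊12.3043/20⌋ = 0 → A; lat ⌊171.6490/10⌋ = 17 → R.
Square: lon ⌊12.3043/2⌋ = 6; lat ⌊1.6490/1⌋ = 1.
Subsquare: lon ⌊0.3043/0.0833333⌋ = 3 → d; lat ⌊0.6490/0.0416667⌋ = 15 → p.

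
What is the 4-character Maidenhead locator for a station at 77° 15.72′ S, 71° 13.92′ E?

Add 180° to longitude and 90° to latitude: 251.23, 12.74.
Field: 251.23/20 → 12 → M, 12.74/10 → 1 → B; chars MB.
Square: 11.23/2 → 5, 2.74/1 → 2; chars 52.

MB52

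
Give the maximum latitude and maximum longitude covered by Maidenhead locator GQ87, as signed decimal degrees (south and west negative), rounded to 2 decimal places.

Field G=6, Q=16: +6·20° lon, +16·10° lat → SW at lon -60°, lat 70°.
Square 8, 7: +8·2° lon, +7·1° lat → SW at lon -44°, lat 77°.
Cell spans 2° lon × 1° lat. NE corner is SW corner plus one full cell.
latitude 78.00, longitude -42.00.

78.00, -42.00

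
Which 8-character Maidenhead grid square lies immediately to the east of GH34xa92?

GH44aa02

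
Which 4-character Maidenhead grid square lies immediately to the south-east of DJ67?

Longitude square 6; +1 → 7.
Latitude square 7; −1 → 6.

DJ76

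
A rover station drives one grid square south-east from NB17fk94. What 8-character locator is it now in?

NB17gk03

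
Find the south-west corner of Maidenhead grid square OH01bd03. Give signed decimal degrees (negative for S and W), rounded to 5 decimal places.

-18.86250, 100.08333

Field O=14, H=7: +14·20° lon, +7·10° lat → SW at lon 100°, lat -20°.
Square 0, 1: +0·2° lon, +1·1° lat → SW at lon 100°, lat -19°.
Subsquare b=1, d=3: +1·0.0833333° lon, +3·0.0416667° lat → SW at lon 100.083°, lat -18.875°.
Extended square 0, 3: +0·0.00833333° lon, +3·0.00416667° lat → SW at lon 100.083°, lat -18.8625°.
latitude -18.86250, longitude 100.08333.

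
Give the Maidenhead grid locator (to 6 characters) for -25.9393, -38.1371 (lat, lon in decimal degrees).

HG04wb

Offset from 180°W / 90°S: lon 141.8629°, lat 64.0607°.
Field: 141.8629/20 → 7 → H, 64.0607/10 → 6 → G; chars HG.
Square: 1.8629/2 → 0, 4.0607/1 → 4; chars 04.
Subsquare: 1.8629/0.0833333 → 22 → w, 0.0607/0.0416667 → 1 → b; chars wb.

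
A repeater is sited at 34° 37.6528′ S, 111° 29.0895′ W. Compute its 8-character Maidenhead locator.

Offset from 180°W / 90°S: lon 68.51517°, lat 55.37245°.
Field: 68.51517/20 → 3 → D, 55.37245/10 → 5 → F; chars DF.
Square: 8.51517/2 → 4, 5.37245/1 → 5; chars 45.
Subsquare: 0.51517/0.0833333 → 6 → g, 0.37245/0.0416667 → 8 → i; chars gi.
Extended square: 0.01517/0.00833333 → 1, 0.03912/0.00416667 → 9; chars 19.

DF45gi19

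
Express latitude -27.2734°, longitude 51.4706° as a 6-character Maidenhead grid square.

Add 180° to longitude and 90° to latitude: 231.4706, 62.7266.
Field: lon ⌊231.4706/20⌋ = 11 → L; lat ⌊62.7266/10⌋ = 6 → G.
Square: lon ⌊11.4706/2⌋ = 5; lat ⌊2.7266/1⌋ = 2.
Subsquare: lon ⌊1.4706/0.0833333⌋ = 17 → r; lat ⌊0.7266/0.0416667⌋ = 17 → r.

LG52rr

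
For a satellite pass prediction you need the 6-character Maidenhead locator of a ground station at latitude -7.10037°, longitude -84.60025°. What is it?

EI72qv

Add 180° to longitude and 90° to latitude: 95.3997, 82.8996.
Field: 95.3997/20 → 4 → E, 82.8996/10 → 8 → I; chars EI.
Square: 15.3997/2 → 7, 2.8996/1 → 2; chars 72.
Subsquare: 1.3997/0.0833333 → 16 → q, 0.8996/0.0416667 → 21 → v; chars qv.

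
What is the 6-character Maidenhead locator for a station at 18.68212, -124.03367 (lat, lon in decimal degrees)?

CK78xq

Shift to the Maidenhead origin (180°W, 90°S): lon 55.9663, lat 108.6821.
Field (20°×10°, letters A–R): 55.9663/20 → 2 → C, 108.6821/10 → 10 → K; chars CK.
Square (2°×1°, digits 0–9): 15.9663/2 → 7, 8.6821/1 → 8; chars 78.
Subsquare (5′×2.5′, letters a–x): 1.9663/0.0833333 → 23 → x, 0.6821/0.0416667 → 16 → q; chars xq.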